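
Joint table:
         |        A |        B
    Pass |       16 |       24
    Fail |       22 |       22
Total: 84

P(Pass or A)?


P(Pass∨A) = P(Pass) + P(A) - P(Pass∧A)
= (40 + 38 - 16)/84 = 62/84 = 31/42

P = 31/42 ≈ 73.81%


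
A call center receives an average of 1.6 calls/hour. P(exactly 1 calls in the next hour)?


Poisson(λ=1.6): P(X=1) = e^(-λ)×λ^k/k!
= e^(-1.6) × 1.6^1 / 1!
≈ 0.201896518 × 1.6 / 1 ≈ 0.323034

P(X=1) ≈ 0.323034 ≈ 32.30%


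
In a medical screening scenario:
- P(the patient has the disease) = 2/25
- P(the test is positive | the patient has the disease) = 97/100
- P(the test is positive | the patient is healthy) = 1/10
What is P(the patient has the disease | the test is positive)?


Using Bayes' theorem:
P(A|B) = P(B|A)·P(A) / P(B)

P(the test is positive) = 97/100 × 2/25 + 1/10 × 23/25
= 97/1250 + 23/250 = 106/625

P(the patient has the disease|the test is positive) = (97/1250) / (106/625) = 97/212

P(the patient has the disease|the test is positive) = 97/212 ≈ 45.75%


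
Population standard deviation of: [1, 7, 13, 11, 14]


Mean = 46/5
  (1-46/5)²=1681/25
  (7-46/5)²=121/25
  (13-46/5)²=361/25
  (11-46/5)²=81/25
  (14-46/5)²=576/25
Σ(x-μ)² = 564/5
σ² = (564/5)/5 = 564/25

σ = √(564/25) ≈ 4.7497


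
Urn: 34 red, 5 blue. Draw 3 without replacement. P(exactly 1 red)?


Hypergeometric: C(34,1)×C(5,2)/C(39,3)
= 34×10/9139 = 340/9139

P(X=1) = 340/9139 ≈ 3.72%


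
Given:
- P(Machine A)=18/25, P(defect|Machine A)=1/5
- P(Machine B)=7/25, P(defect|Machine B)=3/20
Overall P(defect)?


P(B) = Σ P(B|Aᵢ)×P(Aᵢ)
  1/5×18/25 = 18/125
  3/20×7/25 = 21/500
Sum = 93/500

P(defect) = 93/500 ≈ 18.60%


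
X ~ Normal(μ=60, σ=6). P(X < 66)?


z = (66-60)/6 = 1.0
P(Z < 1.0) = 0.8413

P(X < 66) ≈ 0.8413


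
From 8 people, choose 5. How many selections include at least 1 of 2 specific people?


Complement: C(8,5) - C(6,5) = 56 - 6 = 50

50


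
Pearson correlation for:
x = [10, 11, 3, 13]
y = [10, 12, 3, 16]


n=4, Σx=37, Σy=41, Σxy=449, Σx²=399, Σy²=509
r = (4×449 - 37×41)/√((4×399 - 37²)(4×509 - 41²))
= 279/√(227×355) = 279/√80585 ≈ 279/283.8750 ≈ 0.9828

r ≈ 0.9828


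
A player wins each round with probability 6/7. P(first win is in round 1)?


Geometric: P(X=1) = (1-p)^(k-1)×p = (1/7)^0×6/7 = 6/7

P(X=1) = 6/7 ≈ 85.71%


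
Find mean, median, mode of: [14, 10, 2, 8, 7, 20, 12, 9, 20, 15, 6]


Sorted: [2, 6, 7, 8, 9, 10, 12, 14, 15, 20, 20]
Mean = 123/11
Median = 10
Freq: {14: 1, 10: 1, 2: 1, 8: 1, 7: 1, 20: 2, 12: 1, 9: 1, 15: 1, 6: 1}
Mode: [20]

Mean=123/11, Median=10, Mode=20


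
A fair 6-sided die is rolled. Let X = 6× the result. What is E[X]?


E[die] = (1+6)/2 = 7/2
E[X] = 6 × 7/2 = 21

E[X] = 21


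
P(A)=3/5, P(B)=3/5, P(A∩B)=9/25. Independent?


P(A)×P(B) = 9/25
P(A∩B) = 9/25
Equal ✓ → Independent

Yes, independent


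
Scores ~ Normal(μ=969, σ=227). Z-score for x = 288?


z = (x - μ)/σ = (288 - 969)/227 = -3.0

z = -3.0


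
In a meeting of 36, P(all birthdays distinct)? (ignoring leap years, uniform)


P(all different) = Π(365-i)/365 for i=0..35
= (365/365)×(364/365)×...×(330/365)
= 0.167818

P ≈ 0.1678 ≈ 16.78%


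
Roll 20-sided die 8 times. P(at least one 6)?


P(no 6)^8 = (19/20)^8 = 16983563041/25600000000
P(≥1) = 1 - 16983563041/25600000000 = 8616436959/25600000000

P = 8616436959/25600000000 ≈ 33.66%


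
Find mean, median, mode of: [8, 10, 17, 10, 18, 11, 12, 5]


Sorted: [5, 8, 10, 10, 11, 12, 17, 18]
Mean = 91/8
Median = 21/2
Freq: {8: 1, 10: 2, 17: 1, 18: 1, 11: 1, 12: 1, 5: 1}
Mode: [10]

Mean=91/8, Median=21/2, Mode=10


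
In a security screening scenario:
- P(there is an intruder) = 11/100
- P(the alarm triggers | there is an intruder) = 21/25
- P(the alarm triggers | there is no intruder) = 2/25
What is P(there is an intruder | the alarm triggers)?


Using Bayes' theorem:
P(A|B) = P(B|A)·P(A) / P(B)

P(the alarm triggers) = 21/25 × 11/100 + 2/25 × 89/100
= 231/2500 + 89/1250 = 409/2500

P(there is an intruder|the alarm triggers) = (231/2500) / (409/2500) = 231/409

P(there is an intruder|the alarm triggers) = 231/409 ≈ 56.48%


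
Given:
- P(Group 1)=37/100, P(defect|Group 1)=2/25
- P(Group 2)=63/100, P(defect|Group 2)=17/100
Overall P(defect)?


P(B) = Σ P(B|Aᵢ)×P(Aᵢ)
  2/25×37/100 = 37/1250
  17/100×63/100 = 1071/10000
Sum = 1367/10000

P(defect) = 1367/10000 ≈ 13.67%


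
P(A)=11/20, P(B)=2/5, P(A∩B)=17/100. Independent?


P(A)×P(B) = 11/50
P(A∩B) = 17/100
Not equal → NOT independent

No, not independent


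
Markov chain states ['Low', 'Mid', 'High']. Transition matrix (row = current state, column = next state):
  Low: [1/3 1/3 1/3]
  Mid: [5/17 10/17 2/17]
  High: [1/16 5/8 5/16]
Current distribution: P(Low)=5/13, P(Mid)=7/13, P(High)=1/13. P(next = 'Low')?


P(next=Low) = Σᵢ P(now=i)×P(i→Low)
= 5/13×1/3 + 7/13×5/17 + 1/13×1/16
= 5/39 + 35/221 + 1/208 = 3091/10608

P = 3091/10608 ≈ 0.2914


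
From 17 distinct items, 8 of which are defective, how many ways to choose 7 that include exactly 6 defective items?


Choose 6 of the 8 defective items and 1 of the other 9 items:
C(8,6)×C(9,1) = 28×9 = 252

252


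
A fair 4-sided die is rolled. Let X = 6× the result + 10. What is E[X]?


E[die] = (1+4)/2 = 5/2
E[X] = 6×5/2 + 10 = 25

E[X] = 25


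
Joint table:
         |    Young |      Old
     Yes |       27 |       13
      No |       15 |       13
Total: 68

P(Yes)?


P(Yes) = (27+13)/68 = 40/68 = 10/17

P(Yes) = 10/17 ≈ 58.82%


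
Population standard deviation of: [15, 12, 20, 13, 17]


Mean = 77/5
  (15-77/5)²=4/25
  (12-77/5)²=289/25
  (20-77/5)²=529/25
  (13-77/5)²=144/25
  (17-77/5)²=64/25
Σ(x-μ)² = 206/5
σ² = (206/5)/5 = 206/25

σ = √(206/25) ≈ 2.8705


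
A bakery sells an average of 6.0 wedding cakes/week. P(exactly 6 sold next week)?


Poisson(λ=6.0): P(X=6) = e^(-λ)×λ^k/k!
= e^(-6.0) × 6.0^6 / 6!
≈ 0.002478752177 × 46656 / 720 ≈ 0.160623

P(X=6) ≈ 0.160623 ≈ 16.06%


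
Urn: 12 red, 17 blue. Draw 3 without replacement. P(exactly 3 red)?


Hypergeometric: C(12,3)×C(17,0)/C(29,3)
= 220×1/3654 = 110/1827

P(X=3) = 110/1827 ≈ 6.02%


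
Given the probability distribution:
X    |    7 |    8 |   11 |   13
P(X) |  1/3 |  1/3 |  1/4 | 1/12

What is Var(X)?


E[X] = 53/6
E[X²] = 82
Var(X) = E[X²] - (E[X])² = 82 - 2809/36 = 143/36

Var(X) = 143/36 ≈ 3.9722


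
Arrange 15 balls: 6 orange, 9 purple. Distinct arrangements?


15!/(6!×9!) = 5005

5005


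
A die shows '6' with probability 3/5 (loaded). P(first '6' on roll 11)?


Geometric: P(X=11) = (1-p)^(k-1)×p = (2/5)^10×3/5 = 3072/48828125

P(X=11) = 3072/48828125 ≈ 0.01%


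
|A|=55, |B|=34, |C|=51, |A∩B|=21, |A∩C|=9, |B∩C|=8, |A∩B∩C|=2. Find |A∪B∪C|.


|A∪B∪C| = 55+34+51-21-9-8+2 = 104

|A∪B∪C| = 104


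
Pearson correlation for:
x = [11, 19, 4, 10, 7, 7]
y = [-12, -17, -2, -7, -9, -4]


n=6, Σx=58, Σy=-51, Σxy=-624, Σx²=696, Σy²=583
r = (6×(-624) - 58×(-51))/√((6×696 - 58²)(6×583 - (-51)²))
= -786/√(812×897) = -786/√728364 ≈ -786/853.4424 ≈ -0.9210

r ≈ -0.9210


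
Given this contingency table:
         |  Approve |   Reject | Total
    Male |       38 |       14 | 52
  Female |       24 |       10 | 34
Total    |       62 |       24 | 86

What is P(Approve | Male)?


P(Approve | Male) = 38/(38+14) = 38/52 = 19/26

P(Approve|Male) = 19/26 ≈ 73.08%


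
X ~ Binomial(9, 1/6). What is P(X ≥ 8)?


P(X ≥ 8) = Σ P(X=i) for i=8..9
P(X=8) = 5/1119744
P(X=9) = 1/10077696
Sum = 23/5038848

P(X ≥ 8) = 23/5038848 ≈ 0.00%


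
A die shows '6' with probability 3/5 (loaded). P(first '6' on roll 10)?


Geometric: P(X=10) = (1-p)^(k-1)×p = (2/5)^9×3/5 = 1536/9765625

P(X=10) = 1536/9765625 ≈ 0.02%


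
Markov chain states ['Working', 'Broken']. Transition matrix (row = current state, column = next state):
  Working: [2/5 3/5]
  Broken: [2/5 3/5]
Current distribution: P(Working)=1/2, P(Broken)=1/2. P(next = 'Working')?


P(next=Working) = Σᵢ P(now=i)×P(i→Working)
= 1/2×2/5 + 1/2×2/5
= 1/5 + 1/5 = 2/5

P = 2/5 ≈ 0.4000


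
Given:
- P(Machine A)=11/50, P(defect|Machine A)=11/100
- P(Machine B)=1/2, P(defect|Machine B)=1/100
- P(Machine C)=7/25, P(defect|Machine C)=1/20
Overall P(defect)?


P(B) = Σ P(B|Aᵢ)×P(Aᵢ)
  11/100×11/50 = 121/5000
  1/100×1/2 = 1/200
  1/20×7/25 = 7/500
Sum = 27/625

P(defect) = 27/625 ≈ 4.32%


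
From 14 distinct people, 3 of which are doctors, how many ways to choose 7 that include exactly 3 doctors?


Choose 3 of the 3 doctors and 4 of the other 11 people:
C(3,3)×C(11,4) = 1×330 = 330

330


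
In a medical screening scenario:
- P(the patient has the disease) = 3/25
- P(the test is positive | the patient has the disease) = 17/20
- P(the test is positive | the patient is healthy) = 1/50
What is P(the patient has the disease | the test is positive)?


Using Bayes' theorem:
P(A|B) = P(B|A)·P(A) / P(B)

P(the test is positive) = 17/20 × 3/25 + 1/50 × 22/25
= 51/500 + 11/625 = 299/2500

P(the patient has the disease|the test is positive) = (51/500) / (299/2500) = 255/299

P(the patient has the disease|the test is positive) = 255/299 ≈ 85.28%


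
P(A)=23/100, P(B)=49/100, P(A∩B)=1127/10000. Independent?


P(A)×P(B) = 1127/10000
P(A∩B) = 1127/10000
Equal ✓ → Independent

Yes, independent


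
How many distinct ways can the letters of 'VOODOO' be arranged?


Letters: 6, freq: {'V': 1, 'O': 4, 'D': 1}
6!/(1!×4!×1!) = 720/24 = 30

30


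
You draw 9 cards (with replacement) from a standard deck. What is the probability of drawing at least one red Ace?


P(not a red Ace) = 50/52 = 25/26
P(none in 9 draws) = (25/26)^9 = 3814697265625/5429503678976
P(≥1 red Ace) = 1 - 3814697265625/5429503678976 = 1614806413351/5429503678976

P = 1614806413351/5429503678976 ≈ 29.74%


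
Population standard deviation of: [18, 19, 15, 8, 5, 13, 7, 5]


Mean = 90/8 = 45/4
  (18-45/4)²=729/16
  (19-45/4)²=961/16
  (15-45/4)²=225/16
  (8-45/4)²=169/16
  (5-45/4)²=625/16
  (13-45/4)²=49/16
  (7-45/4)²=289/16
  (5-45/4)²=625/16
Σ(x-μ)² = 459/2
σ² = (459/2)/8 = 459/16

σ = √(459/16) ≈ 5.3561


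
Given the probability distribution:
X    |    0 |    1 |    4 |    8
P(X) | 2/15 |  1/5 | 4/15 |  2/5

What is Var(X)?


E[X] = 67/15
E[X²] = 451/15
Var(X) = E[X²] - (E[X])² = 451/15 - 4489/225 = 2276/225

Var(X) = 2276/225 ≈ 10.1156


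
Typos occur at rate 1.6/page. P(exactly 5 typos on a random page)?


Poisson(λ=1.6): P(X=5) = e^(-λ)×λ^k/k!
= e^(-1.6) × 1.6^5 / 5!
≈ 0.201896518 × 10.48576 / 120 ≈ 0.017642

P(X=5) ≈ 0.017642 ≈ 1.76%


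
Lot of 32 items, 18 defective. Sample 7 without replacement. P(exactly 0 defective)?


Hypergeometric: C(18,0)×C(14,7)/C(32,7)
= 1×3432/3365856 = 11/10788

P(X=0) = 11/10788 ≈ 0.10%


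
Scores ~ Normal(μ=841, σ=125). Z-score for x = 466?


z = (x - μ)/σ = (466 - 841)/125 = -3.0

z = -3.0


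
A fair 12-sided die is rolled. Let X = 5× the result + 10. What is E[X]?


E[die] = (1+12)/2 = 13/2
E[X] = 5×13/2 + 10 = 85/2

E[X] = 85/2


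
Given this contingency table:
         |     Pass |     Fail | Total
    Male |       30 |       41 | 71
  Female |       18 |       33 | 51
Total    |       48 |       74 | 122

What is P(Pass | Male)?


P(Pass | Male) = 30/(30+41) = 30/71

P(Pass|Male) = 30/71 ≈ 42.25%


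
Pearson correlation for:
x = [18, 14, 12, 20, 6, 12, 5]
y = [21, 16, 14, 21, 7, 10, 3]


n=7, Σx=87, Σy=92, Σxy=1367, Σx²=1269, Σy²=1492
r = (7×1367 - 87×92)/√((7×1269 - 87²)(7×1492 - 92²))
= 1565/√(1314×1980) = 1565/√2601720 ≈ 1565/1612.9848 ≈ 0.9703

r ≈ 0.9703


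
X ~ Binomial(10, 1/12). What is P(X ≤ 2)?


P(X ≤ 2) = Σ P(X=i) for i=0..2
P(X=0) = 25937424601/61917364224
P(X=1) = 11789738455/30958682112
P(X=2) = 1071794405/6879707136
Sum = 4930254263/5159780352

P(X ≤ 2) = 4930254263/5159780352 ≈ 95.55%


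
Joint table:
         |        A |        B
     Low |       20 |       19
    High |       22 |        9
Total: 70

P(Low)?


P(Low) = (20+19)/70 = 39/70

P(Low) = 39/70 ≈ 55.71%


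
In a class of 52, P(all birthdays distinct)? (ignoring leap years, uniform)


P(all different) = Π(365-i)/365 for i=0..51
= (365/365)×(364/365)×...×(314/365)
= 0.021995

P ≈ 0.0220 ≈ 2.20%


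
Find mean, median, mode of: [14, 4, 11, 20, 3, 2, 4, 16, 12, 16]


Sorted: [2, 3, 4, 4, 11, 12, 14, 16, 16, 20]
Mean = 102/10 = 51/5
Median = 23/2
Freq: {14: 1, 4: 2, 11: 1, 20: 1, 3: 1, 2: 1, 16: 2, 12: 1}
Mode: [4, 16]

Mean=51/5, Median=23/2, Mode=[4, 16]


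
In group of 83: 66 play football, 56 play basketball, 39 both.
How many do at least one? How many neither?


|A∪B| = 66+56-39 = 83
Neither = 83-83 = 0

At least one: 83; Neither: 0


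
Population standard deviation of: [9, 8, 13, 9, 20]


Mean = 59/5
  (9-59/5)²=196/25
  (8-59/5)²=361/25
  (13-59/5)²=36/25
  (9-59/5)²=196/25
  (20-59/5)²=1681/25
Σ(x-μ)² = 494/5
σ² = (494/5)/5 = 494/25

σ = √(494/25) ≈ 4.4452


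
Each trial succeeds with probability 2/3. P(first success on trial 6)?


Geometric: P(X=6) = (1-p)^(k-1)×p = (1/3)^5×2/3 = 2/729

P(X=6) = 2/729 ≈ 0.27%


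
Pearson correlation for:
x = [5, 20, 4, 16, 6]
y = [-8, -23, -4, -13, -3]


n=5, Σx=51, Σy=-51, Σxy=-742, Σx²=733, Σy²=787
r = (5×(-742) - 51×(-51))/√((5×733 - 51²)(5×787 - (-51)²))
= -1109/√(1064×1334) = -1109/√1419376 ≈ -1109/1191.3757 ≈ -0.9309

r ≈ -0.9309


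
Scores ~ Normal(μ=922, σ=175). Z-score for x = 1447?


z = (x - μ)/σ = (1447 - 922)/175 = 3.0

z = 3.0


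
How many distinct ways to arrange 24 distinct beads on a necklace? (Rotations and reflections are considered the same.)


Free circular arrangements: rotations and reflections both identified.
(n-1)!/2 = 23!/2 = 25852016738884976640000/2 = 12926008369442488320000

12926008369442488320000


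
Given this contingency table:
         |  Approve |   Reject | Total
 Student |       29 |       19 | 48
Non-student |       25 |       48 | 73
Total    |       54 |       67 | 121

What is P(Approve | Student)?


P(Approve | Student) = 29/(29+19) = 29/48

P(Approve|Student) = 29/48 ≈ 60.42%


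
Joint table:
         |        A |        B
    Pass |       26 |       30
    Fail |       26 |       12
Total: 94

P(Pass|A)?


P(Pass|A) = 26/(26+26) = 26/52 = 1/2

P = 1/2 ≈ 50.00%


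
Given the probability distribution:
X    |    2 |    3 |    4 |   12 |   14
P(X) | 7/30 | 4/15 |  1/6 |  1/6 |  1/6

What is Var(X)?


E[X] = 94/15
E[X²] = 188/3
Var(X) = E[X²] - (E[X])² = 188/3 - 8836/225 = 5264/225

Var(X) = 5264/225 ≈ 23.3956


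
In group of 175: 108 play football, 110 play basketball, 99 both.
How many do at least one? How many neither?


|A∪B| = 108+110-99 = 119
Neither = 175-119 = 56

At least one: 119; Neither: 56


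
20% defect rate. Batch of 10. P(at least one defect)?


P(all good) = (4/5)^10 = 1048576/9765625
P(≥1 defect) = 8717049/9765625

P = 8717049/9765625 ≈ 89.26%


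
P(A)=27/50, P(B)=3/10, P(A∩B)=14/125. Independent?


P(A)×P(B) = 81/500
P(A∩B) = 14/125
Not equal → NOT independent

No, not independent


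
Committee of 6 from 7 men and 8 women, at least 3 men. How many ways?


Count by #men:
  3M,3W: C(7,3)×C(8,3)=1960
  4M,2W: C(7,4)×C(8,2)=980
  5M,1W: C(7,5)×C(8,1)=168
  6M,0W: C(7,6)×C(8,0)=7
Total = 3115

3115


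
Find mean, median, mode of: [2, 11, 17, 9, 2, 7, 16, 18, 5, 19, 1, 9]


Sorted: [1, 2, 2, 5, 7, 9, 9, 11, 16, 17, 18, 19]
Mean = 116/12 = 29/3
Median = 9
Freq: {2: 2, 11: 1, 17: 1, 9: 2, 7: 1, 16: 1, 18: 1, 5: 1, 19: 1, 1: 1}
Mode: [2, 9]

Mean=29/3, Median=9, Mode=[2, 9]


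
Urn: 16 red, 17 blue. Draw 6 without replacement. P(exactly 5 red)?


Hypergeometric: C(16,5)×C(17,1)/C(33,6)
= 4368×17/1107568 = 663/9889

P(X=5) = 663/9889 ≈ 6.70%


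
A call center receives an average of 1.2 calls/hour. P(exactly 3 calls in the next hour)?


Poisson(λ=1.2): P(X=3) = e^(-λ)×λ^k/k!
= e^(-1.2) × 1.2^3 / 3!
≈ 0.3011942119 × 1.728 / 6 ≈ 0.086744

P(X=3) ≈ 0.086744 ≈ 8.67%


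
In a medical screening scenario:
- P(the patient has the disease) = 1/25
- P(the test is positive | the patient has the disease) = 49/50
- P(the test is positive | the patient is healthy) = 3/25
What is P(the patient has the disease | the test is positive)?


Using Bayes' theorem:
P(A|B) = P(B|A)·P(A) / P(B)

P(the test is positive) = 49/50 × 1/25 + 3/25 × 24/25
= 49/1250 + 72/625 = 193/1250

P(the patient has the disease|the test is positive) = (49/1250) / (193/1250) = 49/193

P(the patient has the disease|the test is positive) = 49/193 ≈ 25.39%


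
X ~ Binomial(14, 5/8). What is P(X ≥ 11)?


P(X ≥ 11) = Σ P(X=i) for i=11..14
P(X=11) = 119970703125/1099511627776
P(X=12) = 199951171875/4398046511104
P(X=13) = 25634765625/2199023255552
P(X=14) = 6103515625/4398046511104
Sum = 368603515625/2199023255552

P(X ≥ 11) = 368603515625/2199023255552 ≈ 16.76%


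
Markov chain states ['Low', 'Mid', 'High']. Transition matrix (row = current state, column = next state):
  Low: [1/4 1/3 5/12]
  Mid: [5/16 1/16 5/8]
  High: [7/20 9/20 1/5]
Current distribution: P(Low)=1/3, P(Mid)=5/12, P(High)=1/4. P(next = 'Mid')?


P(next=Mid) = Σᵢ P(now=i)×P(i→Mid)
= 1/3×1/3 + 5/12×1/16 + 1/4×9/20
= 1/9 + 5/192 + 9/80 = 719/2880

P = 719/2880 ≈ 0.2497


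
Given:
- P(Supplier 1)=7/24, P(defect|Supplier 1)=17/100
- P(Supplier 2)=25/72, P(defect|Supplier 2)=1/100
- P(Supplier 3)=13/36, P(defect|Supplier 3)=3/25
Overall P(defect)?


P(B) = Σ P(B|Aᵢ)×P(Aᵢ)
  17/100×7/24 = 119/2400
  1/100×25/72 = 1/288
  3/25×13/36 = 13/300
Sum = 347/3600

P(defect) = 347/3600 ≈ 9.64%


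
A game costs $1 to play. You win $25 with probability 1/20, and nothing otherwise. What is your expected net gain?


E[gain] = (25-1)×1/20 + (-1)×19/20
= 6/5 - 19/20 = 1/4

Expected net gain = $1/4 ≈ $0.25


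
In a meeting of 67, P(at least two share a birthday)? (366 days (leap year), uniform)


P(all different) = Π(366-i)/366 for i=0..66
= 0.001590
P(match) = 1 - 0.001590 = 0.998410

P ≈ 0.9984 ≈ 99.84%


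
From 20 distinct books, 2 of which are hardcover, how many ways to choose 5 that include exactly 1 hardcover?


Choose 1 of the 2 hardcovers and 4 of the other 18 books:
C(2,1)×C(18,4) = 2×3060 = 6120

6120


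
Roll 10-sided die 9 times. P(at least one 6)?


P(no 6)^9 = (9/10)^9 = 387420489/1000000000
P(≥1) = 1 - 387420489/1000000000 = 612579511/1000000000

P = 612579511/1000000000 ≈ 61.26%


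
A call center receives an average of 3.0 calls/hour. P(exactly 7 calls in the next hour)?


Poisson(λ=3.0): P(X=7) = e^(-λ)×λ^k/k!
= e^(-3.0) × 3.0^7 / 7!
≈ 0.04978706837 × 2187 / 5040 ≈ 0.021604

P(X=7) ≈ 0.021604 ≈ 2.16%


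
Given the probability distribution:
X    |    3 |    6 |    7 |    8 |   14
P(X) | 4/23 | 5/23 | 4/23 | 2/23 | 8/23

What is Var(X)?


E[X] = 198/23
E[X²] = 2108/23
Var(X) = E[X²] - (E[X])² = 2108/23 - 39204/529 = 9280/529

Var(X) = 9280/529 ≈ 17.5425


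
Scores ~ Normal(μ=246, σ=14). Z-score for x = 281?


z = (x - μ)/σ = (281 - 246)/14 = 2.5

z = 2.5


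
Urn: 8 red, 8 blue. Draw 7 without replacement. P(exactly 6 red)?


Hypergeometric: C(8,6)×C(8,1)/C(16,7)
= 28×8/11440 = 14/715

P(X=6) = 14/715 ≈ 1.96%


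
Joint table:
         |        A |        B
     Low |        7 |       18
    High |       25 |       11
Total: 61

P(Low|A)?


P(Low|A) = 7/(7+25) = 7/32

P = 7/32 ≈ 21.88%


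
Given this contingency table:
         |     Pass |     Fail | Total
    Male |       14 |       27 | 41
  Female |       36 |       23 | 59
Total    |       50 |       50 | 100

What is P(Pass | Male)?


P(Pass | Male) = 14/(14+27) = 14/41

P(Pass|Male) = 14/41 ≈ 34.15%


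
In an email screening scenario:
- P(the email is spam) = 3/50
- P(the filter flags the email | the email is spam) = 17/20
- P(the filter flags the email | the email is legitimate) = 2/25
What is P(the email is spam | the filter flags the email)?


Using Bayes' theorem:
P(A|B) = P(B|A)·P(A) / P(B)

P(the filter flags the email) = 17/20 × 3/50 + 2/25 × 47/50
= 51/1000 + 47/625 = 631/5000

P(the email is spam|the filter flags the email) = (51/1000) / (631/5000) = 255/631

P(the email is spam|the filter flags the email) = 255/631 ≈ 40.41%


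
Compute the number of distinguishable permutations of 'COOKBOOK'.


Letters: 8, freq: {'C': 1, 'O': 4, 'K': 2, 'B': 1}
8!/(1!×4!×2!×1!) = 40320/48 = 840

840


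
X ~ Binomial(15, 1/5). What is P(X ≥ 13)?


P(X ≥ 13) = Σ P(X=i) for i=13..15
P(X=13) = 336/6103515625
P(X=14) = 12/6103515625
P(X=15) = 1/30517578125
Sum = 1741/30517578125

P(X ≥ 13) = 1741/30517578125 ≈ 0.00%


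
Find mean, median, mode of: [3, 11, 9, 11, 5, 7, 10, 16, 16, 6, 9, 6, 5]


Sorted: [3, 5, 5, 6, 6, 7, 9, 9, 10, 11, 11, 16, 16]
Mean = 114/13
Median = 9
Freq: {3: 1, 11: 2, 9: 2, 5: 2, 7: 1, 10: 1, 16: 2, 6: 2}
Mode: [5, 6, 9, 11, 16]

Mean=114/13, Median=9, Mode=[5, 6, 9, 11, 16]


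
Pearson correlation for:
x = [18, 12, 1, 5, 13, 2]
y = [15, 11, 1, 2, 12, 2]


n=6, Σx=51, Σy=43, Σxy=573, Σx²=667, Σy²=499
r = (6×573 - 51×43)/√((6×667 - 51²)(6×499 - 43²))
= 1245/√(1401×1145) = 1245/√1604145 ≈ 1245/1266.5485 ≈ 0.9830

r ≈ 0.9830


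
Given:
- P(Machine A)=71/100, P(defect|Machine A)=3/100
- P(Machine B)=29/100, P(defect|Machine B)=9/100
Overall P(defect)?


P(B) = Σ P(B|Aᵢ)×P(Aᵢ)
  3/100×71/100 = 213/10000
  9/100×29/100 = 261/10000
Sum = 237/5000

P(defect) = 237/5000 ≈ 4.74%


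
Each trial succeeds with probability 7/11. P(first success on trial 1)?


Geometric: P(X=1) = (1-p)^(k-1)×p = (4/11)^0×7/11 = 7/11

P(X=1) = 7/11 ≈ 63.64%


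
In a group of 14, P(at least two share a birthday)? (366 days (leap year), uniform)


P(all different) = Π(366-i)/366 for i=0..13
= 0.777440
P(match) = 1 - 0.777440 = 0.222560

P ≈ 0.2226 ≈ 22.26%


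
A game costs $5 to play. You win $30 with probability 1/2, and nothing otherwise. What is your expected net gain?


E[gain] = (30-5)×1/2 + (-5)×1/2
= 25/2 - 5/2 = 10

Expected net gain = $10 ≈ $10.00


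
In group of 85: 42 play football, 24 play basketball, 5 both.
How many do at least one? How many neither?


|A∪B| = 42+24-5 = 61
Neither = 85-61 = 24

At least one: 61; Neither: 24


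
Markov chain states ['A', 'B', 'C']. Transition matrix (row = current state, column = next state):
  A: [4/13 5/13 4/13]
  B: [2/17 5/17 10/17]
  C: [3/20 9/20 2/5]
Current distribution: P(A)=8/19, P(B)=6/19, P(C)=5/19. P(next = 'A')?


P(next=A) = Σᵢ P(now=i)×P(i→A)
= 8/19×4/13 + 6/19×2/17 + 5/19×3/20
= 32/247 + 12/323 + 3/76 = 3463/16796

P = 3463/16796 ≈ 0.2062


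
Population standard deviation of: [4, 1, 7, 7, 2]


Mean = 21/5
  (4-21/5)²=1/25
  (1-21/5)²=256/25
  (7-21/5)²=196/25
  (7-21/5)²=196/25
  (2-21/5)²=121/25
Σ(x-μ)² = 154/5
σ² = (154/5)/5 = 154/25

σ = √(154/25) ≈ 2.4819


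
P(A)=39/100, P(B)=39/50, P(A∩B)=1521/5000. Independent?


P(A)×P(B) = 1521/5000
P(A∩B) = 1521/5000
Equal ✓ → Independent

Yes, independent


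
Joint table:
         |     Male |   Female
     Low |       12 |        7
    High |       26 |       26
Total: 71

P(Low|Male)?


P(Low|Male) = 12/(12+26) = 12/38 = 6/19

P = 6/19 ≈ 31.58%


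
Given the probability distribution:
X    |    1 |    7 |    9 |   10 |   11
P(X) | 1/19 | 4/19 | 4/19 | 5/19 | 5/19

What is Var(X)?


E[X] = 170/19
E[X²] = 1626/19
Var(X) = E[X²] - (E[X])² = 1626/19 - 28900/361 = 1994/361

Var(X) = 1994/361 ≈ 5.5235


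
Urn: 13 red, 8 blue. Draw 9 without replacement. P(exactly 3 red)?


Hypergeometric: C(13,3)×C(8,6)/C(21,9)
= 286×28/293930 = 44/1615

P(X=3) = 44/1615 ≈ 2.72%


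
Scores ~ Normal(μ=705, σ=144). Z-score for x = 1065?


z = (x - μ)/σ = (1065 - 705)/144 = 2.5

z = 2.5


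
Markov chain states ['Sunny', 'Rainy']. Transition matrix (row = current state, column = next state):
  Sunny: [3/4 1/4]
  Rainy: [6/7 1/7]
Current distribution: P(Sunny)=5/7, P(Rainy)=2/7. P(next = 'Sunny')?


P(next=Sunny) = Σᵢ P(now=i)×P(i→Sunny)
= 5/7×3/4 + 2/7×6/7
= 15/28 + 12/49 = 153/196

P = 153/196 ≈ 0.7806


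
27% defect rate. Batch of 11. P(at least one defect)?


P(all good) = (73/100)^11 = 313726685568359708377/10000000000000000000000
P(≥1 defect) = 9686273314431640291623/10000000000000000000000

P = 9686273314431640291623/10000000000000000000000 ≈ 96.86%


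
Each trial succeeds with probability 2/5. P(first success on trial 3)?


Geometric: P(X=3) = (1-p)^(k-1)×p = (3/5)^2×2/5 = 18/125

P(X=3) = 18/125 ≈ 14.40%


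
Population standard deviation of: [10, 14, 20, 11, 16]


Mean = 71/5
  (10-71/5)²=441/25
  (14-71/5)²=1/25
  (20-71/5)²=841/25
  (11-71/5)²=256/25
  (16-71/5)²=81/25
Σ(x-μ)² = 324/5
σ² = (324/5)/5 = 324/25

σ = √(324/25) ≈ 3.6000


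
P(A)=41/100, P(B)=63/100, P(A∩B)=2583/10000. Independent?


P(A)×P(B) = 2583/10000
P(A∩B) = 2583/10000
Equal ✓ → Independent

Yes, independent


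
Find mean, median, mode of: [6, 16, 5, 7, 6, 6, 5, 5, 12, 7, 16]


Sorted: [5, 5, 5, 6, 6, 6, 7, 7, 12, 16, 16]
Mean = 91/11
Median = 6
Freq: {6: 3, 16: 2, 5: 3, 7: 2, 12: 1}
Mode: [5, 6]

Mean=91/11, Median=6, Mode=[5, 6]


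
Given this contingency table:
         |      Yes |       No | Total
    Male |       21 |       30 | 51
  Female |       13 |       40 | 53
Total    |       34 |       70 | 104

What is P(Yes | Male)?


P(Yes | Male) = 21/(21+30) = 21/51 = 7/17

P(Yes|Male) = 7/17 ≈ 41.18%


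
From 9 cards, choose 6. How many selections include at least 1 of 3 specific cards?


Complement: C(9,6) - C(6,6) = 84 - 1 = 83

83


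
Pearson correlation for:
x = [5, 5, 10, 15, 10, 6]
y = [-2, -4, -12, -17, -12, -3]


n=6, Σx=51, Σy=-50, Σxy=-543, Σx²=511, Σy²=606
r = (6×(-543) - 51×(-50))/√((6×511 - 51²)(6×606 - (-50)²))
= -708/√(465×1136) = -708/√528240 ≈ -708/726.8012 ≈ -0.9741

r ≈ -0.9741


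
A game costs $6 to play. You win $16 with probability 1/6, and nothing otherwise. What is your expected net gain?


E[gain] = (16-6)×1/6 + (-6)×5/6
= 5/3 - 5 = -10/3

Expected net gain = $-10/3 ≈ $-3.33


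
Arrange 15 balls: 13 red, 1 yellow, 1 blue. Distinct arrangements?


15!/(13!×1!×1!) = 210

210


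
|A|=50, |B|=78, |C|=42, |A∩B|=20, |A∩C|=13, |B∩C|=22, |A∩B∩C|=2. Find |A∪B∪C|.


|A∪B∪C| = 50+78+42-20-13-22+2 = 117

|A∪B∪C| = 117


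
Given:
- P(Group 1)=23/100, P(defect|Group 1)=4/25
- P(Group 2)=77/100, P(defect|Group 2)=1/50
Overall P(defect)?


P(B) = Σ P(B|Aᵢ)×P(Aᵢ)
  4/25×23/100 = 23/625
  1/50×77/100 = 77/5000
Sum = 261/5000

P(defect) = 261/5000 ≈ 5.22%


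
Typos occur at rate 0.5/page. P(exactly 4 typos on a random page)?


Poisson(λ=0.5): P(X=4) = e^(-λ)×λ^k/k!
= e^(-0.5) × 0.5^4 / 4!
≈ 0.6065306597 × 0.0625 / 24 ≈ 0.001580

P(X=4) ≈ 0.001580 ≈ 0.16%


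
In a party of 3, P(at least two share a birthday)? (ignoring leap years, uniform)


P(all different) = Π(365-i)/365 for i=0..2
= 0.991796
P(match) = 1 - 0.991796 = 0.008204

P ≈ 0.0082 ≈ 0.82%


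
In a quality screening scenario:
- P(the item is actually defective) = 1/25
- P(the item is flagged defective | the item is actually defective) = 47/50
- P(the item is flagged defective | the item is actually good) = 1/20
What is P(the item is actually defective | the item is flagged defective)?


Using Bayes' theorem:
P(A|B) = P(B|A)·P(A) / P(B)

P(the item is flagged defective) = 47/50 × 1/25 + 1/20 × 24/25
= 47/1250 + 6/125 = 107/1250

P(the item is actually defective|the item is flagged defective) = (47/1250) / (107/1250) = 47/107

P(the item is actually defective|the item is flagged defective) = 47/107 ≈ 43.93%


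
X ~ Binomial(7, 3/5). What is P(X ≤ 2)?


P(X ≤ 2) = Σ P(X=i) for i=0..2
P(X=0) = 128/78125
P(X=1) = 1344/78125
P(X=2) = 6048/78125
Sum = 1504/15625

P(X ≤ 2) = 1504/15625 ≈ 9.63%


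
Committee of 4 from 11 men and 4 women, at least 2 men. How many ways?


Count by #men:
  2M,2W: C(11,2)×C(4,2)=330
  3M,1W: C(11,3)×C(4,1)=660
  4M,0W: C(11,4)×C(4,0)=330
Total = 1320

1320


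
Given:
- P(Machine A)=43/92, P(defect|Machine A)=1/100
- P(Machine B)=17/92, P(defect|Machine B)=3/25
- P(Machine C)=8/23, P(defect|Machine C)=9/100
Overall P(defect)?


P(B) = Σ P(B|Aᵢ)×P(Aᵢ)
  1/100×43/92 = 43/9200
  3/25×17/92 = 51/2300
  9/100×8/23 = 18/575
Sum = 107/1840

P(defect) = 107/1840 ≈ 5.82%


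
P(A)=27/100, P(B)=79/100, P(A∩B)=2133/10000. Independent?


P(A)×P(B) = 2133/10000
P(A∩B) = 2133/10000
Equal ✓ → Independent

Yes, independent


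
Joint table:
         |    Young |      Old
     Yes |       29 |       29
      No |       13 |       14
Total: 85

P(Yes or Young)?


P(Yes∨Young) = P(Yes) + P(Young) - P(Yes∧Young)
= (58 + 42 - 29)/85 = 71/85

P = 71/85 ≈ 83.53%


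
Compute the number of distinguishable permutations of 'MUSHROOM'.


Letters: 8, freq: {'M': 2, 'U': 1, 'S': 1, 'H': 1, 'R': 1, 'O': 2}
8!/(2!×1!×1!×1!×1!×2!) = 40320/4 = 10080

10080


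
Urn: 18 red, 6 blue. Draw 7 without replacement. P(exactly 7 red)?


Hypergeometric: C(18,7)×C(6,0)/C(24,7)
= 31824×1/346104 = 442/4807

P(X=7) = 442/4807 ≈ 9.19%


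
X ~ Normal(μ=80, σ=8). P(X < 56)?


z = (56-80)/8 = -3.0
P(Z < -3.0) = 0.0013

P(X < 56) ≈ 0.0013


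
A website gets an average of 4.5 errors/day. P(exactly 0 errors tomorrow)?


Poisson(λ=4.5): P(X=0) = e^(-λ)×λ^k/k!
= e^(-4.5) × 4.5^0 / 0!
≈ 0.01110899654 × 1 / 1 ≈ 0.011109

P(X=0) ≈ 0.011109 ≈ 1.11%


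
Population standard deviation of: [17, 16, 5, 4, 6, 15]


Mean = 63/6 = 21/2
  (17-21/2)²=169/4
  (16-21/2)²=121/4
  (5-21/2)²=121/4
  (4-21/2)²=169/4
  (6-21/2)²=81/4
  (15-21/2)²=81/4
Σ(x-μ)² = 371/2
σ² = (371/2)/6 = 371/12

σ = √(371/12) ≈ 5.5603


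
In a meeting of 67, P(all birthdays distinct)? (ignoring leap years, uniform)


P(all different) = Π(365-i)/365 for i=0..66
= (365/365)×(364/365)×...×(299/365)
= 0.001560

P ≈ 0.0016 ≈ 0.16%


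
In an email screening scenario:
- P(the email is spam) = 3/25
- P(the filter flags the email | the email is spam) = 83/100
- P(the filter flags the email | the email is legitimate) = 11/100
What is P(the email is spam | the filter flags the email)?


Using Bayes' theorem:
P(A|B) = P(B|A)·P(A) / P(B)

P(the filter flags the email) = 83/100 × 3/25 + 11/100 × 22/25
= 249/2500 + 121/1250 = 491/2500

P(the email is spam|the filter flags the email) = (249/2500) / (491/2500) = 249/491

P(the email is spam|the filter flags the email) = 249/491 ≈ 50.71%


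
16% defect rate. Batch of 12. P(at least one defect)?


P(all good) = (21/25)^12 = 7355827511386641/59604644775390625
P(≥1 defect) = 52248817264003984/59604644775390625

P = 52248817264003984/59604644775390625 ≈ 87.66%


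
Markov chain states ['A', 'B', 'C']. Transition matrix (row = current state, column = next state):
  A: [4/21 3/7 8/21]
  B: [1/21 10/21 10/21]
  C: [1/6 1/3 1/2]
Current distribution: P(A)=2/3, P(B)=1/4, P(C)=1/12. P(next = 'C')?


P(next=C) = Σᵢ P(now=i)×P(i→C)
= 2/3×8/21 + 1/4×10/21 + 1/12×1/2
= 16/63 + 5/42 + 1/24 = 209/504

P = 209/504 ≈ 0.4147


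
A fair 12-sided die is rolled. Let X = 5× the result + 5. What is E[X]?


E[die] = (1+12)/2 = 13/2
E[X] = 5×13/2 + 5 = 75/2

E[X] = 75/2


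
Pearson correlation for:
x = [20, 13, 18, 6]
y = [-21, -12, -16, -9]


n=4, Σx=57, Σy=-58, Σxy=-918, Σx²=929, Σy²=922
r = (4×(-918) - 57×(-58))/√((4×929 - 57²)(4×922 - (-58)²))
= -366/√(467×324) = -366/√151308 ≈ -366/388.9833 ≈ -0.9409

r ≈ -0.9409


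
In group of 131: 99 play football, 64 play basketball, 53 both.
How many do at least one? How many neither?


|A∪B| = 99+64-53 = 110
Neither = 131-110 = 21

At least one: 110; Neither: 21


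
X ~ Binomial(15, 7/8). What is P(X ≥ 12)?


P(X ≥ 12) = Σ P(X=i) for i=12..15
P(X=12) = 6297785676455/35184372088832
P(X=13) = 10173346092735/35184372088832
P(X=14) = 10173346092735/35184372088832
P(X=15) = 4747561509943/35184372088832
Sum = 7848009842967/8796093022208

P(X ≥ 12) = 7848009842967/8796093022208 ≈ 89.22%


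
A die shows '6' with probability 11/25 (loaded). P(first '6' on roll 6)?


Geometric: P(X=6) = (1-p)^(k-1)×p = (14/25)^5×11/25 = 5916064/244140625

P(X=6) = 5916064/244140625 ≈ 2.42%


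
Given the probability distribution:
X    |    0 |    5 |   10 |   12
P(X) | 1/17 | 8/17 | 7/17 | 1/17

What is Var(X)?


E[X] = 122/17
E[X²] = 1044/17
Var(X) = E[X²] - (E[X])² = 1044/17 - 14884/289 = 2864/289

Var(X) = 2864/289 ≈ 9.9100


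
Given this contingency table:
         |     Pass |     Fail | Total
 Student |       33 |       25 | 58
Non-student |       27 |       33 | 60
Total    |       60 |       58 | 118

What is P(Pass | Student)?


P(Pass | Student) = 33/(33+25) = 33/58

P(Pass|Student) = 33/58 ≈ 56.90%


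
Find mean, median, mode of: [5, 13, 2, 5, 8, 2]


Sorted: [2, 2, 5, 5, 8, 13]
Mean = 35/6
Median = 5
Freq: {5: 2, 13: 1, 2: 2, 8: 1}
Mode: [2, 5]

Mean=35/6, Median=5, Mode=[2, 5]


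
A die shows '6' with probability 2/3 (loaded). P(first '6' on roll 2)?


Geometric: P(X=2) = (1-p)^(k-1)×p = (1/3)^1×2/3 = 2/9

P(X=2) = 2/9 ≈ 22.22%


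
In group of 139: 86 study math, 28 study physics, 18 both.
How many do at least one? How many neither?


|A∪B| = 86+28-18 = 96
Neither = 139-96 = 43

At least one: 96; Neither: 43


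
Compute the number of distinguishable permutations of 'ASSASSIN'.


Letters: 8, freq: {'A': 2, 'S': 4, 'I': 1, 'N': 1}
8!/(2!×4!×1!×1!) = 40320/48 = 840

840


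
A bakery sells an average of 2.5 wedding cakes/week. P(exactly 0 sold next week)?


Poisson(λ=2.5): P(X=0) = e^(-λ)×λ^k/k!
= e^(-2.5) × 2.5^0 / 0!
≈ 0.08208499862 × 1 / 1 ≈ 0.082085

P(X=0) ≈ 0.082085 ≈ 8.21%


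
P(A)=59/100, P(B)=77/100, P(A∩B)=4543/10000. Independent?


P(A)×P(B) = 4543/10000
P(A∩B) = 4543/10000
Equal ✓ → Independent

Yes, independent


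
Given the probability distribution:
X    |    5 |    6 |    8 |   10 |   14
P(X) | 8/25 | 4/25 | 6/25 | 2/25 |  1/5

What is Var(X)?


E[X] = 202/25
E[X²] = 1908/25
Var(X) = E[X²] - (E[X])² = 1908/25 - 40804/625 = 6896/625

Var(X) = 6896/625 ≈ 11.0336


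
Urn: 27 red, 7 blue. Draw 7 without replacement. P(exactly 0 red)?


Hypergeometric: C(27,0)×C(7,7)/C(34,7)
= 1×1/5379616 = 1/5379616

P(X=0) = 1/5379616 ≈ 0.00%


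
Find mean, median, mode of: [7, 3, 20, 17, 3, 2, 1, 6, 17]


Sorted: [1, 2, 3, 3, 6, 7, 17, 17, 20]
Mean = 76/9
Median = 6
Freq: {7: 1, 3: 2, 20: 1, 17: 2, 2: 1, 1: 1, 6: 1}
Mode: [3, 17]

Mean=76/9, Median=6, Mode=[3, 17]


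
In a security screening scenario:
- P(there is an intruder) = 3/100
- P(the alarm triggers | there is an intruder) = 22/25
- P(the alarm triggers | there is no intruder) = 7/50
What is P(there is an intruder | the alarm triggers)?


Using Bayes' theorem:
P(A|B) = P(B|A)·P(A) / P(B)

P(the alarm triggers) = 22/25 × 3/100 + 7/50 × 97/100
= 33/1250 + 679/5000 = 811/5000

P(there is an intruder|the alarm triggers) = (33/1250) / (811/5000) = 132/811

P(there is an intruder|the alarm triggers) = 132/811 ≈ 16.28%


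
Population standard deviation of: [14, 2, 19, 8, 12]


Mean = 55/5 = 11
  (14-11)²=9
  (2-11)²=81
  (19-11)²=64
  (8-11)²=9
  (12-11)²=1
Σ(x-μ)² = 164
σ² = 164/5

σ = √(164/5) ≈ 5.7271


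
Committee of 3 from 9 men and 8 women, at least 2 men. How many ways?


Count by #men:
  2M,1W: C(9,2)×C(8,1)=288
  3M,0W: C(9,3)×C(8,0)=84
Total = 372

372


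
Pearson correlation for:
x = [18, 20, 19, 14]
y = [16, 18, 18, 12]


n=4, Σx=71, Σy=64, Σxy=1158, Σx²=1281, Σy²=1048
r = (4×1158 - 71×64)/√((4×1281 - 71²)(4×1048 - 64²))
= 88/√(83×96) = 88/√7968 ≈ 88/89.2637 ≈ 0.9858

r ≈ 0.9858


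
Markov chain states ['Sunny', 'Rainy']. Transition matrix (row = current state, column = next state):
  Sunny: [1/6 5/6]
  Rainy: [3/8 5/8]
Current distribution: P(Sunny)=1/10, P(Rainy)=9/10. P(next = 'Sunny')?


P(next=Sunny) = Σᵢ P(now=i)×P(i→Sunny)
= 1/10×1/6 + 9/10×3/8
= 1/60 + 27/80 = 17/48

P = 17/48 ≈ 0.3542


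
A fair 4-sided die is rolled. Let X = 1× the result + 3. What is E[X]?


E[die] = (1+4)/2 = 5/2
E[X] = 1×5/2 + 3 = 11/2

E[X] = 11/2


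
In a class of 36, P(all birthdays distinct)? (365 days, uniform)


P(all different) = Π(365-i)/365 for i=0..35
= (365/365)×(364/365)×...×(330/365)
= 0.167818

P ≈ 0.1678 ≈ 16.78%


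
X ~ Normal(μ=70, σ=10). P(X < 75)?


z = (75-70)/10 = 0.5
P(Z < 0.5) = 0.6915

P(X < 75) ≈ 0.6915


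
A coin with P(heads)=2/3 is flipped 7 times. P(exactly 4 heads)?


Binomial: P(X=4) = C(7,4)×p^4×(1-p)^3
= 35 × 16/81 × 1/27 = 560/2187

P(X=4) = 560/2187 ≈ 25.61%


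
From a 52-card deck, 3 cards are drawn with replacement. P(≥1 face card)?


P(not a face card) = 40/52 = 10/13
P(none in 3 draws) = (10/13)^3 = 1000/2197
P(≥1 face card) = 1 - 1000/2197 = 1197/2197

P = 1197/2197 ≈ 54.48%


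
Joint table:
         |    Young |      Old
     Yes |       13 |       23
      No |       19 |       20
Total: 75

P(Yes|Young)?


P(Yes|Young) = 13/(13+19) = 13/32

P = 13/32 ≈ 40.62%


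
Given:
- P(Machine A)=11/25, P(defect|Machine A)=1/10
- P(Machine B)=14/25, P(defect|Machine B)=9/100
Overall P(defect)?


P(B) = Σ P(B|Aᵢ)×P(Aᵢ)
  1/10×11/25 = 11/250
  9/100×14/25 = 63/1250
Sum = 59/625

P(defect) = 59/625 ≈ 9.44%


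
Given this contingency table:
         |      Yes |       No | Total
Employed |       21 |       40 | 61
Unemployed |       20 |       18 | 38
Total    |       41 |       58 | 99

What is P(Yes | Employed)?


P(Yes | Employed) = 21/(21+40) = 21/61

P(Yes|Employed) = 21/61 ≈ 34.43%


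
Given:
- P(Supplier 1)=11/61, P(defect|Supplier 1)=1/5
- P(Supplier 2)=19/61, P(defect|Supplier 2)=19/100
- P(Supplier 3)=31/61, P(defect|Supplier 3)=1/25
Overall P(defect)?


P(B) = Σ P(B|Aᵢ)×P(Aᵢ)
  1/5×11/61 = 11/305
  19/100×19/61 = 361/6100
  1/25×31/61 = 31/1525
Sum = 141/1220

P(defect) = 141/1220 ≈ 11.56%


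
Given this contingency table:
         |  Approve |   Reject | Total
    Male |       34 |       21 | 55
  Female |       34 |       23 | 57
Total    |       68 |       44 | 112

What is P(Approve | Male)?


P(Approve | Male) = 34/(34+21) = 34/55

P(Approve|Male) = 34/55 ≈ 61.82%


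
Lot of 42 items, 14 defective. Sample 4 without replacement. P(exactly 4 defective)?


Hypergeometric: C(14,4)×C(28,0)/C(42,4)
= 1001×1/111930 = 11/1230

P(X=4) = 11/1230 ≈ 0.89%


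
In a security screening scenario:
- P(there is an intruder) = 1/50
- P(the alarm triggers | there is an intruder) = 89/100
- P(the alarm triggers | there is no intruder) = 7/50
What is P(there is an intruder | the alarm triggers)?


Using Bayes' theorem:
P(A|B) = P(B|A)·P(A) / P(B)

P(the alarm triggers) = 89/100 × 1/50 + 7/50 × 49/50
= 89/5000 + 343/2500 = 31/200

P(there is an intruder|the alarm triggers) = (89/5000) / (31/200) = 89/775

P(there is an intruder|the alarm triggers) = 89/775 ≈ 11.48%
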